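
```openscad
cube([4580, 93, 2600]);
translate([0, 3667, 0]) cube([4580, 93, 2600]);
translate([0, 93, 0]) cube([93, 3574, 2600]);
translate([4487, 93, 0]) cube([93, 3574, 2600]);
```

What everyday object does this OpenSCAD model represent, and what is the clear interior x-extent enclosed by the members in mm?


A house (or room) frame. The interior width is 4394 mm.

Four 2600 mm walls enclosing a rectangle with no floor or roof — a room or house frame. Outside width is 4580 mm and wall thickness is 93 mm, so the interior width is 4580 − 2 × 93 = 4394 mm.


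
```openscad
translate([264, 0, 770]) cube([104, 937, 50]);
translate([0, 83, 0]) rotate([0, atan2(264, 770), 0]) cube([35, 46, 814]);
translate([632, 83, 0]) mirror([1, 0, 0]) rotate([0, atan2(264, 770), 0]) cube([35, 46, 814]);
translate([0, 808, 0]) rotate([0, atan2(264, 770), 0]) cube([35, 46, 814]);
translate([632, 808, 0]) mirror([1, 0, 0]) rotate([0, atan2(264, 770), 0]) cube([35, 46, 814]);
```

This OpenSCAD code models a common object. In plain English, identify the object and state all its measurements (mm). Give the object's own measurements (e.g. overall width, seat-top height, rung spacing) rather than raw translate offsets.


A sawhorse. A 104×937×50 mm beam (x, y, z) sits on two A-frame leg pairs. Each pair is two raked legs of 35×46 mm section (46 mm along y) splaying symmetrically in x. Each leg rises 770 mm vertically over 264 mm of horizontal reach and is 814 mm long along its own axis. Every leg's outer bottom edge rests on the floor and its outer top edge meets a bottom edge of the beam — the left legs (tilting toward +x) meet the beam's −x bottom edge, the right legs (their mirror images, tilting toward −x) meet its +x bottom edge — so the leg tops tuck under the beam, the beam's underside is 770 mm above the floor, and the feet are 632 mm apart outside-to-outside with the beam centred between them. The two leg pairs are set in 83 mm from either end of the beam.


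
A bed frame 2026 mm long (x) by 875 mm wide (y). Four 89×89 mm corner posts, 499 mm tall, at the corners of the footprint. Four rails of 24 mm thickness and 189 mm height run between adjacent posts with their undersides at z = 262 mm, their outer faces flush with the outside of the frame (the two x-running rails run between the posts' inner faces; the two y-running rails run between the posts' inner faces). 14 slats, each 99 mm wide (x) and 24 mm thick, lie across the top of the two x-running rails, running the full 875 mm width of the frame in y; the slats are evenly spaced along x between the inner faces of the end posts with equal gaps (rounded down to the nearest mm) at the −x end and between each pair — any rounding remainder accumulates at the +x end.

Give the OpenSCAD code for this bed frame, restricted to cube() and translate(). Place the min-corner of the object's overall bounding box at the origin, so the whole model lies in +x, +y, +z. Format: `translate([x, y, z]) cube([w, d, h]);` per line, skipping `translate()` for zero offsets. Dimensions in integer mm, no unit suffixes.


// slat z = rail_z + rail_h = 262 + 189 = 451
// slat gap = ⌊(1848 − 14·99) / 15⌋ = 30
cube([89, 89, 499]);
translate([0, 786, 0]) cube([89, 89, 499]);
translate([1937, 0, 0]) cube([89, 89, 499]);
translate([1937, 786, 0]) cube([89, 89, 499]);
translate([89, 0, 262]) cube([1848, 24, 189]);
translate([89, 851, 262]) cube([1848, 24, 189]);
translate([0, 89, 262]) cube([24, 697, 189]);
translate([2002, 89, 262]) cube([24, 697, 189]);
translate([119, 0, 451]) cube([99, 875, 24]);
translate([248, 0, 451]) cube([99, 875, 24]);
translate([377, 0, 451]) cube([99, 875, 24]);
translate([506, 0, 451]) cube([99, 875, 24]);
translate([635, 0, 451]) cube([99, 875, 24]);
translate([764, 0, 451]) cube([99, 875, 24]);
translate([893, 0, 451]) cube([99, 875, 24]);
translate([1022, 0, 451]) cube([99, 875, 24]);
translate([1151, 0, 451]) cube([99, 875, 24]);
translate([1280, 0, 451]) cube([99, 875, 24]);
translate([1409, 0, 451]) cube([99, 875, 24]);
translate([1538, 0, 451]) cube([99, 875, 24]);
translate([1667, 0, 451]) cube([99, 875, 24]);
translate([1796, 0, 451]) cube([99, 875, 24]);


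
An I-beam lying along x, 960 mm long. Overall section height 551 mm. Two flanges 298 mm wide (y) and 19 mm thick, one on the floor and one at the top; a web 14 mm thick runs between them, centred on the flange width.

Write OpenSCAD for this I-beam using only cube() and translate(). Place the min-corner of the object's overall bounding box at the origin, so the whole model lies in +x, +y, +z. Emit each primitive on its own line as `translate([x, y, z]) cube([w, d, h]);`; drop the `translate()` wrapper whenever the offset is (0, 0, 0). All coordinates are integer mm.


cube([960, 298, 19]);
translate([0, 142, 19]) cube([960, 14, 513]);
translate([0, 0, 532]) cube([960, 298, 19]);


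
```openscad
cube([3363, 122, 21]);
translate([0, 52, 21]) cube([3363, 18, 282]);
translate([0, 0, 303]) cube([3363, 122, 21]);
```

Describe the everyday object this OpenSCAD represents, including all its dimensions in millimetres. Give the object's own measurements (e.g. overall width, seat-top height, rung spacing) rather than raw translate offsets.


An I-beam lying along x, 3363 mm long. Overall section height 324 mm. Two flanges 122 mm wide (y) and 21 mm thick, one on the floor and one at the top; a web 18 mm thick runs between them, centred on the flange width.


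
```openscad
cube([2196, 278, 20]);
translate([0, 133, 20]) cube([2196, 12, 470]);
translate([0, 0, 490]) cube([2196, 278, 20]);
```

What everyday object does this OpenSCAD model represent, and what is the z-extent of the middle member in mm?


An I-beam. The web height is 470 mm.

Two wide flanges with a thin centred web — an I-beam. Overall 510 mm minus two 20 mm flanges gives a web of 510 − 2·20 = 470 mm.


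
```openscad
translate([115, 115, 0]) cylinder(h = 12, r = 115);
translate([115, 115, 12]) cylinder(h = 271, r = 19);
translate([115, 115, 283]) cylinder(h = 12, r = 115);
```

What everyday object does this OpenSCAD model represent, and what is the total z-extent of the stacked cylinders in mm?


A spool. The overall height is 295 mm.

Three coaxial cylinders, large–small–large — a spool. Two 12 mm flanges and a 271 mm core give 12 + 271 + 12 = 295 mm.


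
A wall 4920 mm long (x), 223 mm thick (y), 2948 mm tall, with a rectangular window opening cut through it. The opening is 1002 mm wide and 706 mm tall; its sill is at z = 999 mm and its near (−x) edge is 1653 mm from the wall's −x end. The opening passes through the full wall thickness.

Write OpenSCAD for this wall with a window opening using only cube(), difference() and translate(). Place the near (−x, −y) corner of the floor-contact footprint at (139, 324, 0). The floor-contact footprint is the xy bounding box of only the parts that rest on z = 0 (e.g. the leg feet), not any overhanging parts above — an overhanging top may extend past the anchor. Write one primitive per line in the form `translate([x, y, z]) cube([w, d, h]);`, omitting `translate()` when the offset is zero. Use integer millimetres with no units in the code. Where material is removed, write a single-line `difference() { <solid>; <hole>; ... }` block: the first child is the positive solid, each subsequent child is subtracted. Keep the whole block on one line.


difference() { translate([139, 324, 0]) cube([4920, 223, 2948]); translate([1792, 324, 999]) cube([1002, 223, 706]); }


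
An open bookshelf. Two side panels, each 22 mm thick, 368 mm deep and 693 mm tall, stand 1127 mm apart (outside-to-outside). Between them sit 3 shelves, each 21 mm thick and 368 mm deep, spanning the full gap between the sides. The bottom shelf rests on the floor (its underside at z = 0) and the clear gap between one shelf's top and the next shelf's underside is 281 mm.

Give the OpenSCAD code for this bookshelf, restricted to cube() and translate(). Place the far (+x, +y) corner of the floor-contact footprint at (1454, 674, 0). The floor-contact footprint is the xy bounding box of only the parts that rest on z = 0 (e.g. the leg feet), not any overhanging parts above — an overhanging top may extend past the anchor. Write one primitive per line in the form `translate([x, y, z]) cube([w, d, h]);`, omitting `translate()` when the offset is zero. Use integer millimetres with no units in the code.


translate([327, 306, 0]) cube([22, 368, 693]);
translate([1432, 306, 0]) cube([22, 368, 693]);
translate([349, 306, 0]) cube([1083, 368, 21]);
translate([349, 306, 302]) cube([1083, 368, 21]);
translate([349, 306, 604]) cube([1083, 368, 21]);


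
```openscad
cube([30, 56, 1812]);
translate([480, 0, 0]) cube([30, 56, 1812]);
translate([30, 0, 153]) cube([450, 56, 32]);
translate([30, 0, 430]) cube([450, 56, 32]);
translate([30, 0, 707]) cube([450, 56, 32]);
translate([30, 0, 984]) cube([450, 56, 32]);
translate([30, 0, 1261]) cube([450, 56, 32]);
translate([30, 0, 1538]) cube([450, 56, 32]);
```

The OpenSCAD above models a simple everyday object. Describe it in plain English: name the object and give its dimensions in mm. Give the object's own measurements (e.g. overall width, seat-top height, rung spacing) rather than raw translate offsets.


A straight ladder. Two 30×56 mm vertical rails, 1812 mm tall, stand 510 mm apart (outside-to-outside) with their front faces coplanar on the −y side. 6 rungs, each 56 mm deep and 32 mm tall, span between the inner faces of the rails, front faces flush with the rails. The lowest rung's underside is at z = 153 mm and rungs are spaced 277 mm apart (underside to underside).


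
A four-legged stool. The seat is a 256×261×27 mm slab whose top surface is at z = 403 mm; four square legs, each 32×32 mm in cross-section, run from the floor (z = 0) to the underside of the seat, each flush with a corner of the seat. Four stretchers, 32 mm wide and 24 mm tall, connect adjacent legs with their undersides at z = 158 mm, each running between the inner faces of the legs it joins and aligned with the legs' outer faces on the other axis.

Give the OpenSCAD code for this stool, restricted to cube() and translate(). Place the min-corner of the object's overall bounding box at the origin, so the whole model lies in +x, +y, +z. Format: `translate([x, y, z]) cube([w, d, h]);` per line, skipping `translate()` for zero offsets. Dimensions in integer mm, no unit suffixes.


translate([0, 0, 376]) cube([256, 261, 27]);
cube([32, 32, 376]);
translate([224, 0, 0]) cube([32, 32, 376]);
translate([0, 229, 0]) cube([32, 32, 376]);
translate([224, 229, 0]) cube([32, 32, 376]);
translate([32, 0, 158]) cube([192, 32, 24]);
translate([32, 229, 158]) cube([192, 32, 24]);
translate([0, 32, 158]) cube([32, 197, 24]);
translate([224, 32, 158]) cube([32, 197, 24]);


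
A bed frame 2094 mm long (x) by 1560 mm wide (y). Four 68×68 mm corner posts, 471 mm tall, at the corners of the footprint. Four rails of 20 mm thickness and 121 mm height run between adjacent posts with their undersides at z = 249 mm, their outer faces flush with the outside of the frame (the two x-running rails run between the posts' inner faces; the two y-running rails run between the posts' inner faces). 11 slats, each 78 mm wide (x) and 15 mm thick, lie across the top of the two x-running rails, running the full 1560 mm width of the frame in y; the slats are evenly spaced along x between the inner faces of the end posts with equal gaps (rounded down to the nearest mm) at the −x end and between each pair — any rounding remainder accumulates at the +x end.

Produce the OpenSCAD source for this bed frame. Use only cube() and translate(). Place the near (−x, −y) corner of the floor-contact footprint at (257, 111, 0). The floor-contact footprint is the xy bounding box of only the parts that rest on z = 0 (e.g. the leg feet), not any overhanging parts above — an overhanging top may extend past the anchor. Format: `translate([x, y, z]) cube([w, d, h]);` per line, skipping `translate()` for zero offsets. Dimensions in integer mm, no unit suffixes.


translate([257, 111, 0]) cube([68, 68, 471]);
translate([257, 1603, 0]) cube([68, 68, 471]);
translate([2283, 111, 0]) cube([68, 68, 471]);
translate([2283, 1603, 0]) cube([68, 68, 471]);
translate([325, 111, 249]) cube([1958, 20, 121]);
translate([325, 1651, 249]) cube([1958, 20, 121]);
translate([257, 179, 249]) cube([20, 1424, 121]);
translate([2331, 179, 249]) cube([20, 1424, 121]);
translate([416, 111, 370]) cube([78, 1560, 15]);
translate([585, 111, 370]) cube([78, 1560, 15]);
translate([754, 111, 370]) cube([78, 1560, 15]);
translate([923, 111, 370]) cube([78, 1560, 15]);
translate([1092, 111, 370]) cube([78, 1560, 15]);
translate([1261, 111, 370]) cube([78, 1560, 15]);
translate([1430, 111, 370]) cube([78, 1560, 15]);
translate([1599, 111, 370]) cube([78, 1560, 15]);
translate([1768, 111, 370]) cube([78, 1560, 15]);
translate([1937, 111, 370]) cube([78, 1560, 15]);
translate([2106, 111, 370]) cube([78, 1560, 15]);


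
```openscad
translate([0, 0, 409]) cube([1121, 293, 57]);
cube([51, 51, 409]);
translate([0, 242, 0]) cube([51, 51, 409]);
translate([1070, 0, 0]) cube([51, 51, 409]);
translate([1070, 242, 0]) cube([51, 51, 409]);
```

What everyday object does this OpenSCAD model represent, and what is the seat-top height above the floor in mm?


A bench. The seat-top height is 466 mm.

A long slab on four corner posts — a bench. The slab sits at z = 409 with thickness 57, so the top is 409 + 57 = 466 mm.


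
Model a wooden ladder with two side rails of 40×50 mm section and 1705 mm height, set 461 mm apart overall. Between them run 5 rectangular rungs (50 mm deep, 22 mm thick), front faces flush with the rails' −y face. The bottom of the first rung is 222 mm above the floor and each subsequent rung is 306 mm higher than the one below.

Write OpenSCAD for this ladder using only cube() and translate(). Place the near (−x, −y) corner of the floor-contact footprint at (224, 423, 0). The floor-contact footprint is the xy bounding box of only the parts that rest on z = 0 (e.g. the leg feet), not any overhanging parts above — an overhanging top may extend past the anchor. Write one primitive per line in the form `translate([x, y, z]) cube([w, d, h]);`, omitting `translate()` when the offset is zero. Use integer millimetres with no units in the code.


translate([224, 423, 0]) cube([40, 50, 1705]);
translate([645, 423, 0]) cube([40, 50, 1705]);
translate([264, 423, 222]) cube([381, 50, 22]);
translate([264, 423, 528]) cube([381, 50, 22]);
translate([264, 423, 834]) cube([381, 50, 22]);
translate([264, 423, 1140]) cube([381, 50, 22]);
translate([264, 423, 1446]) cube([381, 50, 22]);


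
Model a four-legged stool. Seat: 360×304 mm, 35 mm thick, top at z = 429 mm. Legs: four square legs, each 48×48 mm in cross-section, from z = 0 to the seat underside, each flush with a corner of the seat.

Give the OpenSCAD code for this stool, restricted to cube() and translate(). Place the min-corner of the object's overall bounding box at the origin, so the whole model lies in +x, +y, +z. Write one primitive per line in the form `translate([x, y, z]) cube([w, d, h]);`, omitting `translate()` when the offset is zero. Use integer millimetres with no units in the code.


translate([0, 0, 394]) cube([360, 304, 35]);
cube([48, 48, 394]);
translate([312, 0, 0]) cube([48, 48, 394]);
translate([0, 256, 0]) cube([48, 48, 394]);
translate([312, 256, 0]) cube([48, 48, 394]);


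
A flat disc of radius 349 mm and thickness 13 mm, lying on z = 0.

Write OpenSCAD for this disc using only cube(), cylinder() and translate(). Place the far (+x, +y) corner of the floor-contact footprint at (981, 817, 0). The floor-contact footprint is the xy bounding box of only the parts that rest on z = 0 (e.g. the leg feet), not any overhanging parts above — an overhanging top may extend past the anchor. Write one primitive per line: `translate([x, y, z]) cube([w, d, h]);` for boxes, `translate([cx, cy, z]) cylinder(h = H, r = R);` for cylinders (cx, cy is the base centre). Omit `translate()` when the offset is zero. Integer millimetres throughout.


translate([632, 468, 0]) cylinder(h = 13, r = 349);


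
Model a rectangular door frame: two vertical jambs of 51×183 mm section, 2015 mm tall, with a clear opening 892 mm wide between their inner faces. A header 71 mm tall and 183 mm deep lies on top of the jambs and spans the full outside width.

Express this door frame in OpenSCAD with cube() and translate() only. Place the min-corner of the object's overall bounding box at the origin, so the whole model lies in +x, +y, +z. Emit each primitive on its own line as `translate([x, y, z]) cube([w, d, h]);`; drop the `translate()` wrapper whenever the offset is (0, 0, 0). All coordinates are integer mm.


cube([51, 183, 2015]);
translate([943, 0, 0]) cube([51, 183, 2015]);
translate([0, 0, 2015]) cube([994, 183, 71]);


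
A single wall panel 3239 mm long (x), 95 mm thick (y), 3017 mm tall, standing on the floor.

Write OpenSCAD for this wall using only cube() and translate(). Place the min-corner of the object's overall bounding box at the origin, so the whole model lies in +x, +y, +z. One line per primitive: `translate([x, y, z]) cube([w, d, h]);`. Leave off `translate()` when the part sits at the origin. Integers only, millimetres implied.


cube([3239, 95, 3017]);


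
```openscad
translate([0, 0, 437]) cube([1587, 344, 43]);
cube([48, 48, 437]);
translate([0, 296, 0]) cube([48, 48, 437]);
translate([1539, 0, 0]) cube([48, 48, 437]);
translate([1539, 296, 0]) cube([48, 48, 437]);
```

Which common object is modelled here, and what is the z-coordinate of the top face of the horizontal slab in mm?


A bench. The seat-top height is 480 mm.

A long slab on four corner posts — a bench. The slab sits at z = 437 with thickness 43, so the top is 437 + 43 = 480 mm.


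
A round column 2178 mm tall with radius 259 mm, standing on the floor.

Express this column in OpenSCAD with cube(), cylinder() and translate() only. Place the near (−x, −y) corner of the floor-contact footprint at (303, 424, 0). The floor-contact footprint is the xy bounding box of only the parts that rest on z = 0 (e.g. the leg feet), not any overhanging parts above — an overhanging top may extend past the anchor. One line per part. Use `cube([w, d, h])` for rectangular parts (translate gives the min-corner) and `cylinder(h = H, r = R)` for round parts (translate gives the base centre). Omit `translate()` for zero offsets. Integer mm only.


translate([562, 683, 0]) cylinder(h = 2178, r = 259);


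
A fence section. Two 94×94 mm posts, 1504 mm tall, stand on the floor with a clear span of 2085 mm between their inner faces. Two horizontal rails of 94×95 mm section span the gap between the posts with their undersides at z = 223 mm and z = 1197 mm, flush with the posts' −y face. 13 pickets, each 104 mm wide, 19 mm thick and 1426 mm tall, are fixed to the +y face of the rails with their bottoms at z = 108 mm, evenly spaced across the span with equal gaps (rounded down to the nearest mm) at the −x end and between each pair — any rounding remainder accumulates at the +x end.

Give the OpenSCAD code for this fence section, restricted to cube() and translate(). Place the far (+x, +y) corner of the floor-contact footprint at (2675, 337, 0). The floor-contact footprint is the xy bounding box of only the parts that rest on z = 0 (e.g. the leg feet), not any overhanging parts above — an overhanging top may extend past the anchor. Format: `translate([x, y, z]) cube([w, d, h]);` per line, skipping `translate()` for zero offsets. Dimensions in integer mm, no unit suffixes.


translate([402, 243, 0]) cube([94, 94, 1504]);
translate([2581, 243, 0]) cube([94, 94, 1504]);
translate([496, 243, 223]) cube([2085, 94, 95]);
translate([496, 243, 1197]) cube([2085, 94, 95]);
translate([548, 337, 108]) cube([104, 19, 1426]);
translate([704, 337, 108]) cube([104, 19, 1426]);
translate([860, 337, 108]) cube([104, 19, 1426]);
translate([1016, 337, 108]) cube([104, 19, 1426]);
translate([1172, 337, 108]) cube([104, 19, 1426]);
translate([1328, 337, 108]) cube([104, 19, 1426]);
translate([1484, 337, 108]) cube([104, 19, 1426]);
translate([1640, 337, 108]) cube([104, 19, 1426]);
translate([1796, 337, 108]) cube([104, 19, 1426]);
translate([1952, 337, 108]) cube([104, 19, 1426]);
translate([2108, 337, 108]) cube([104, 19, 1426]);
translate([2264, 337, 108]) cube([104, 19, 1426]);
translate([2420, 337, 108]) cube([104, 19, 1426]);


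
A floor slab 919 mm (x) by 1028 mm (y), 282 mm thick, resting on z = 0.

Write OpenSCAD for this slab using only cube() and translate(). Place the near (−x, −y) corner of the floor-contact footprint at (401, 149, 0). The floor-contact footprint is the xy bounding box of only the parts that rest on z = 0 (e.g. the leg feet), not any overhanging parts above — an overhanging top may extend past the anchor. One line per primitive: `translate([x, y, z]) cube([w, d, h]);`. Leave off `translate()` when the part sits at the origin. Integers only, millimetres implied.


translate([401, 149, 0]) cube([919, 1028, 282]);


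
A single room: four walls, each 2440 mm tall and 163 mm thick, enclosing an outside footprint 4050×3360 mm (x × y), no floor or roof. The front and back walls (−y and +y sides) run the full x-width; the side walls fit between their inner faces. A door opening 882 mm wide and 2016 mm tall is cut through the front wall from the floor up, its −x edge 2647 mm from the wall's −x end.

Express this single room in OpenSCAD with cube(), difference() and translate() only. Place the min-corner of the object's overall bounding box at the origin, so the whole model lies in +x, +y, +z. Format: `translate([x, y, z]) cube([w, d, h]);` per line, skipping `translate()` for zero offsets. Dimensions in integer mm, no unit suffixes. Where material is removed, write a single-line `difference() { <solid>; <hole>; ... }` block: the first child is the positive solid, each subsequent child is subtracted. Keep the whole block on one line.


difference() { cube([4050, 163, 2440]); translate([2647, 0, 0]) cube([882, 163, 2016]); }
translate([0, 3197, 0]) cube([4050, 163, 2440]);
translate([0, 163, 0]) cube([163, 3034, 2440]);
translate([3887, 163, 0]) cube([163, 3034, 2440]);


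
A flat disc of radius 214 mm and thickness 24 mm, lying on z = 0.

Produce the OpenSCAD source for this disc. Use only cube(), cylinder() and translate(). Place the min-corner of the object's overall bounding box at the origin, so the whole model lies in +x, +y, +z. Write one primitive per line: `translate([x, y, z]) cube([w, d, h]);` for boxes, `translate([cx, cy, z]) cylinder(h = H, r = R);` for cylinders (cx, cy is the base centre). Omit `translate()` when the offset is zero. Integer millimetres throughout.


translate([214, 214, 0]) cylinder(h = 24, r = 214);


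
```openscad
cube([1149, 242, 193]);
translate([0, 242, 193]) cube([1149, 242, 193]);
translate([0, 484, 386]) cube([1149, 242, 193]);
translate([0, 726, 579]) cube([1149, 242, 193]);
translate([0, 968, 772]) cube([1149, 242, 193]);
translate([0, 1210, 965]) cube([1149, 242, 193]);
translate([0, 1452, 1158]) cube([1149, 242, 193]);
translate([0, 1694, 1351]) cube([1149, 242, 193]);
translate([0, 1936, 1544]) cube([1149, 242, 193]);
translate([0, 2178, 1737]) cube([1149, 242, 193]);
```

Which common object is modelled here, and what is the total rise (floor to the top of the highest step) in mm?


A staircase. The total rise is 1930 mm.

10 identical blocks, each offset up and back from the previous — a staircase. Each step is 193 mm tall and there are 10 of them, so the total rise is 10 × 193 = 1930 mm.


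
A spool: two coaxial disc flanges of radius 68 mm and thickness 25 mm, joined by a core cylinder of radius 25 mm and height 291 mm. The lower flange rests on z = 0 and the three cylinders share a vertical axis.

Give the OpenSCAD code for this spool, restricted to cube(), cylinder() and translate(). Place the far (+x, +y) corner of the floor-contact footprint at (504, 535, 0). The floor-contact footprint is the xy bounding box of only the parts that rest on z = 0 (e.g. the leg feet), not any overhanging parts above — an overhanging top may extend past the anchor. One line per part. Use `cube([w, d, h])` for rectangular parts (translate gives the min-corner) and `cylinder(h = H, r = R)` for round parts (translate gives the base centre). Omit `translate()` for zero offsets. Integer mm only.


translate([436, 467, 0]) cylinder(h = 25, r = 68);
translate([436, 467, 25]) cylinder(h = 291, r = 25);
translate([436, 467, 316]) cylinder(h = 25, r = 68);


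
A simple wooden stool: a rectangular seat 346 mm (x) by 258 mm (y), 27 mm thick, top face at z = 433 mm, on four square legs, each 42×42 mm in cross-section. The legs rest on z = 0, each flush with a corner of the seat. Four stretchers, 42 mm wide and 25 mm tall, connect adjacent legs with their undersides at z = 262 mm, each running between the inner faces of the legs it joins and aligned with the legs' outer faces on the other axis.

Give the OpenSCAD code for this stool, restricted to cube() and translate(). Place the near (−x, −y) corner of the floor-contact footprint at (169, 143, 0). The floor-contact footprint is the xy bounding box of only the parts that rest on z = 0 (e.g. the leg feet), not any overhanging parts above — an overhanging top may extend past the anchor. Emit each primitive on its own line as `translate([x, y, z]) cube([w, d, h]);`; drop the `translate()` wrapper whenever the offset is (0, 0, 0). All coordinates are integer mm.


translate([169, 143, 406]) cube([346, 258, 27]);
translate([169, 143, 0]) cube([42, 42, 406]);
translate([473, 143, 0]) cube([42, 42, 406]);
translate([169, 359, 0]) cube([42, 42, 406]);
translate([473, 359, 0]) cube([42, 42, 406]);
translate([211, 143, 262]) cube([262, 42, 25]);
translate([211, 359, 262]) cube([262, 42, 25]);
translate([169, 185, 262]) cube([42, 174, 25]);
translate([473, 185, 262]) cube([42, 174, 25]);


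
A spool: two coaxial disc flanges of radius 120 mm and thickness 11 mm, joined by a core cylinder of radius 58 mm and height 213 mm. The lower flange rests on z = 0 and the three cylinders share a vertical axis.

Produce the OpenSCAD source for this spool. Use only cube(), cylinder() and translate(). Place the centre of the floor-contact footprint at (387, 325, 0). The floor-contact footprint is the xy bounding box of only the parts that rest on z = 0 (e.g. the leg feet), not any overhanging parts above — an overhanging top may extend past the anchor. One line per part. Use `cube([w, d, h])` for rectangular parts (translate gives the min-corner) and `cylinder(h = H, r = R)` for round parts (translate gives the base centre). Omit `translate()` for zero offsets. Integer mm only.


translate([387, 325, 0]) cylinder(h = 11, r = 120);
translate([387, 325, 11]) cylinder(h = 213, r = 58);
translate([387, 325, 224]) cylinder(h = 11, r = 120);


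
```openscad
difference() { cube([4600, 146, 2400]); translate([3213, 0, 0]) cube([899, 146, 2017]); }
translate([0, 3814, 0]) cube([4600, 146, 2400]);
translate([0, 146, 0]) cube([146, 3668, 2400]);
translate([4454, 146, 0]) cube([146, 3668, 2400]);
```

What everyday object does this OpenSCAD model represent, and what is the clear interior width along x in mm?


A single room. The interior width is 4308 mm.

Four walls enclosing a rectangle with a door in the front wall — a room. Outside width 4600 minus two 146 mm walls gives 4308 mm.


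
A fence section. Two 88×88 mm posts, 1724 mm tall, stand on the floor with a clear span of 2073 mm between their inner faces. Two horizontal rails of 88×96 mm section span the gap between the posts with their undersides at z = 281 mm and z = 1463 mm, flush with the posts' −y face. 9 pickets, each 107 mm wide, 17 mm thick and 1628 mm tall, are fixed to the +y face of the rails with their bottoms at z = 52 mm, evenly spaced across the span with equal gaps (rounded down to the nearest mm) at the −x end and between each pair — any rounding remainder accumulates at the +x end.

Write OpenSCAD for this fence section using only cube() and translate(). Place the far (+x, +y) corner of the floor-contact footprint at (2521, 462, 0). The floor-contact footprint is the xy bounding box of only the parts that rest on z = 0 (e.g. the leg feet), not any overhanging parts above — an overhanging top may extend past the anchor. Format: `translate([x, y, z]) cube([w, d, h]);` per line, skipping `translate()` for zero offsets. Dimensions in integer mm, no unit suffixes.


translate([272, 374, 0]) cube([88, 88, 1724]);
translate([2433, 374, 0]) cube([88, 88, 1724]);
translate([360, 374, 281]) cube([2073, 88, 96]);
translate([360, 374, 1463]) cube([2073, 88, 96]);
translate([471, 462, 52]) cube([107, 17, 1628]);
translate([689, 462, 52]) cube([107, 17, 1628]);
translate([907, 462, 52]) cube([107, 17, 1628]);
translate([1125, 462, 52]) cube([107, 17, 1628]);
translate([1343, 462, 52]) cube([107, 17, 1628]);
translate([1561, 462, 52]) cube([107, 17, 1628]);
translate([1779, 462, 52]) cube([107, 17, 1628]);
translate([1997, 462, 52]) cube([107, 17, 1628]);
translate([2215, 462, 52]) cube([107, 17, 1628]);


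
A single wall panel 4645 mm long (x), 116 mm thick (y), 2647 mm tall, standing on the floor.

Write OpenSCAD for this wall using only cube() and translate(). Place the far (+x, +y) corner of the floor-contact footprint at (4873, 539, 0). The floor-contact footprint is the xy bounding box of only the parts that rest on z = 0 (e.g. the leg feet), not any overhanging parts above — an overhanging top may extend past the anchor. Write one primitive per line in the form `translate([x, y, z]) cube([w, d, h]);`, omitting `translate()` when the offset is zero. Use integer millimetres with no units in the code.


translate([228, 423, 0]) cube([4645, 116, 2647]);


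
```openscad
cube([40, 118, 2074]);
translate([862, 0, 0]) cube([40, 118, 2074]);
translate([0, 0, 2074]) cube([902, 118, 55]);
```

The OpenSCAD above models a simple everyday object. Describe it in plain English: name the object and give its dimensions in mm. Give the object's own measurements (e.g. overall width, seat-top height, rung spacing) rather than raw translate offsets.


A door frame. The clear opening is 822 mm wide and 2074 mm high. Two 40 mm wide jambs, 118 mm deep, stand either side of the opening from the floor to the top of the opening. A 55 mm thick head sits across the top of both jambs, spanning the full outside width of the frame.


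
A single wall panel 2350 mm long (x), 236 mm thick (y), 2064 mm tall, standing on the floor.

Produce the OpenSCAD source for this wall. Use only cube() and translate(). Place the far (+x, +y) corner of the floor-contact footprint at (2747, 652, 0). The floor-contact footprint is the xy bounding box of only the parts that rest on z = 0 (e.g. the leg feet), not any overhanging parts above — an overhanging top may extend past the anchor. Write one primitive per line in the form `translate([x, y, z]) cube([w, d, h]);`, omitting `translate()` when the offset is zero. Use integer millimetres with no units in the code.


translate([397, 416, 0]) cube([2350, 236, 2064]);


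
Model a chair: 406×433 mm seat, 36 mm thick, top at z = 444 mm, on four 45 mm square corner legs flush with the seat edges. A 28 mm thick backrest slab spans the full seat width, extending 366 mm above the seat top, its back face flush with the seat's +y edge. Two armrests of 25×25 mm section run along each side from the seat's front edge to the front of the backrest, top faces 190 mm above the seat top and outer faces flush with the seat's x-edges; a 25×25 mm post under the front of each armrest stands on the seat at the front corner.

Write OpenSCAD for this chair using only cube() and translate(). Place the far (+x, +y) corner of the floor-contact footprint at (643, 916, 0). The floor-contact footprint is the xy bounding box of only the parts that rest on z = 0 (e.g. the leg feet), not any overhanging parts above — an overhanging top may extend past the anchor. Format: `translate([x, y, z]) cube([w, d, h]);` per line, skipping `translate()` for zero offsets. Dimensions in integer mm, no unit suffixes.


translate([237, 483, 408]) cube([406, 433, 36]);
translate([237, 483, 0]) cube([45, 45, 408]);
translate([598, 483, 0]) cube([45, 45, 408]);
translate([237, 871, 0]) cube([45, 45, 408]);
translate([598, 871, 0]) cube([45, 45, 408]);
translate([237, 888, 444]) cube([406, 28, 366]);
translate([237, 483, 609]) cube([25, 405, 25]);
translate([618, 483, 609]) cube([25, 405, 25]);
translate([237, 483, 444]) cube([25, 25, 165]);
translate([618, 483, 444]) cube([25, 25, 165]);


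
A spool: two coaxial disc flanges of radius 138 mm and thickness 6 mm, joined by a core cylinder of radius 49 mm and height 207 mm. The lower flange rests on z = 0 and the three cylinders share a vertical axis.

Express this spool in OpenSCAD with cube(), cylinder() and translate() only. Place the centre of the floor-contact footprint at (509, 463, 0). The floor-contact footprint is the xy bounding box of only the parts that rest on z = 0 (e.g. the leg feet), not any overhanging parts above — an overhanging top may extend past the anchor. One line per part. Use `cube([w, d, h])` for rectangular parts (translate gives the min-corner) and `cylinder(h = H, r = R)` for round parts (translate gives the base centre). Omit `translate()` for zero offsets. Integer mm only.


translate([509, 463, 0]) cylinder(h = 6, r = 138);
translate([509, 463, 6]) cylinder(h = 207, r = 49);
translate([509, 463, 213]) cylinder(h = 6, r = 138);


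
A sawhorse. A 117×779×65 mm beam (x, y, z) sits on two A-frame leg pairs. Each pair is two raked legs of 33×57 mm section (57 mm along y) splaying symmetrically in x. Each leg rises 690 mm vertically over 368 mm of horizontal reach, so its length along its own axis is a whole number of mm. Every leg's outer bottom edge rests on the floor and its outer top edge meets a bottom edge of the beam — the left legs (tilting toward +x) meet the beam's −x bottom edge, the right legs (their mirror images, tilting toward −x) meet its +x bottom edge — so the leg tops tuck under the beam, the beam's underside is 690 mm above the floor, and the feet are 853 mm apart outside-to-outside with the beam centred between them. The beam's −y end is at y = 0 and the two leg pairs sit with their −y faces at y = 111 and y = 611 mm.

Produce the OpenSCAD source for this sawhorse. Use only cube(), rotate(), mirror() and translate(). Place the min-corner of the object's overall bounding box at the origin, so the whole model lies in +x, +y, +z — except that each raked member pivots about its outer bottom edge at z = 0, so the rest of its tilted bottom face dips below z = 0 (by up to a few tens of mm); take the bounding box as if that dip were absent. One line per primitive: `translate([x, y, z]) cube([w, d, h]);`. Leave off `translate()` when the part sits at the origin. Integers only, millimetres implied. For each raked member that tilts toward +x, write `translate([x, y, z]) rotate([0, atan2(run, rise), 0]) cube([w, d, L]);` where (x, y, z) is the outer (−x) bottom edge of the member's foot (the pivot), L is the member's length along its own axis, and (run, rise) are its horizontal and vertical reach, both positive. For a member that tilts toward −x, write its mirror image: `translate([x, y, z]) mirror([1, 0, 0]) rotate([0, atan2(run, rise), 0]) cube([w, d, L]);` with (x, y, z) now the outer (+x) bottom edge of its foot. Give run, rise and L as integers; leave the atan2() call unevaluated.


// leg length = √(368² + 690²) = 782
// right-leg outer foot x = 2·368 + 117 = 853
// beam min-corner = (368, 0, 690)
translate([368, 0, 690]) cube([117, 779, 65]);
translate([0, 111, 0]) rotate([0, atan2(368, 690), 0]) cube([33, 57, 782]);
translate([853, 111, 0]) mirror([1, 0, 0]) rotate([0, atan2(368, 690), 0]) cube([33, 57, 782]);
translate([0, 611, 0]) rotate([0, atan2(368, 690), 0]) cube([33, 57, 782]);
translate([853, 611, 0]) mirror([1, 0, 0]) rotate([0, atan2(368, 690), 0]) cube([33, 57, 782]);


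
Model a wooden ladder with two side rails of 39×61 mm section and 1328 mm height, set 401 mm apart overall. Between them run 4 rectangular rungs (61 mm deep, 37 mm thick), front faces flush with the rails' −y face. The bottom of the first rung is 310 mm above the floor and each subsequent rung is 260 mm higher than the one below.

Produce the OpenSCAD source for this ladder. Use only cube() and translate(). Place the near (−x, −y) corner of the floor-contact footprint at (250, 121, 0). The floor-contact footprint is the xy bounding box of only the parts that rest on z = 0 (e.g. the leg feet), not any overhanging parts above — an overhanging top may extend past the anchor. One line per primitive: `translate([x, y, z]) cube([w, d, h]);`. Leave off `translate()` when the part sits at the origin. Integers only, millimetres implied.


translate([250, 121, 0]) cube([39, 61, 1328]);
translate([612, 121, 0]) cube([39, 61, 1328]);
translate([289, 121, 310]) cube([323, 61, 37]);
translate([289, 121, 570]) cube([323, 61, 37]);
translate([289, 121, 830]) cube([323, 61, 37]);
translate([289, 121, 1090]) cube([323, 61, 37]);


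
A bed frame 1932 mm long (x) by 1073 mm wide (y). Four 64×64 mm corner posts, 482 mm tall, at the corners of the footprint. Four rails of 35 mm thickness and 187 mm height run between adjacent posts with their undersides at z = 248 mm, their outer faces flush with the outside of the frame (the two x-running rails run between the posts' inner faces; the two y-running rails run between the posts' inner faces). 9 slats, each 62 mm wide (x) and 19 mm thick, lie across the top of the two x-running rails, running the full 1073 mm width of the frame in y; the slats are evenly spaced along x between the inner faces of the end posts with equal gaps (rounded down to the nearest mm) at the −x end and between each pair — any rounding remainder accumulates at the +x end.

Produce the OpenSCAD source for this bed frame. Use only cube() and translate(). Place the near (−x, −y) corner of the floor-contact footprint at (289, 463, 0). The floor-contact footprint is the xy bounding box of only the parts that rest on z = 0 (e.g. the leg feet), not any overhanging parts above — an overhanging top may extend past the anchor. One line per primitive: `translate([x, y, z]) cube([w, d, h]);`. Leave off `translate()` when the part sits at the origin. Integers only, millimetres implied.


translate([289, 463, 0]) cube([64, 64, 482]);
translate([289, 1472, 0]) cube([64, 64, 482]);
translate([2157, 463, 0]) cube([64, 64, 482]);
translate([2157, 1472, 0]) cube([64, 64, 482]);
translate([353, 463, 248]) cube([1804, 35, 187]);
translate([353, 1501, 248]) cube([1804, 35, 187]);
translate([289, 527, 248]) cube([35, 945, 187]);
translate([2186, 527, 248]) cube([35, 945, 187]);
translate([477, 463, 435]) cube([62, 1073, 19]);
translate([663, 463, 435]) cube([62, 1073, 19]);
translate([849, 463, 435]) cube([62, 1073, 19]);
translate([1035, 463, 435]) cube([62, 1073, 19]);
translate([1221, 463, 435]) cube([62, 1073, 19]);
translate([1407, 463, 435]) cube([62, 1073, 19]);
translate([1593, 463, 435]) cube([62, 1073, 19]);
translate([1779, 463, 435]) cube([62, 1073, 19]);
translate([1965, 463, 435]) cube([62, 1073, 19]);


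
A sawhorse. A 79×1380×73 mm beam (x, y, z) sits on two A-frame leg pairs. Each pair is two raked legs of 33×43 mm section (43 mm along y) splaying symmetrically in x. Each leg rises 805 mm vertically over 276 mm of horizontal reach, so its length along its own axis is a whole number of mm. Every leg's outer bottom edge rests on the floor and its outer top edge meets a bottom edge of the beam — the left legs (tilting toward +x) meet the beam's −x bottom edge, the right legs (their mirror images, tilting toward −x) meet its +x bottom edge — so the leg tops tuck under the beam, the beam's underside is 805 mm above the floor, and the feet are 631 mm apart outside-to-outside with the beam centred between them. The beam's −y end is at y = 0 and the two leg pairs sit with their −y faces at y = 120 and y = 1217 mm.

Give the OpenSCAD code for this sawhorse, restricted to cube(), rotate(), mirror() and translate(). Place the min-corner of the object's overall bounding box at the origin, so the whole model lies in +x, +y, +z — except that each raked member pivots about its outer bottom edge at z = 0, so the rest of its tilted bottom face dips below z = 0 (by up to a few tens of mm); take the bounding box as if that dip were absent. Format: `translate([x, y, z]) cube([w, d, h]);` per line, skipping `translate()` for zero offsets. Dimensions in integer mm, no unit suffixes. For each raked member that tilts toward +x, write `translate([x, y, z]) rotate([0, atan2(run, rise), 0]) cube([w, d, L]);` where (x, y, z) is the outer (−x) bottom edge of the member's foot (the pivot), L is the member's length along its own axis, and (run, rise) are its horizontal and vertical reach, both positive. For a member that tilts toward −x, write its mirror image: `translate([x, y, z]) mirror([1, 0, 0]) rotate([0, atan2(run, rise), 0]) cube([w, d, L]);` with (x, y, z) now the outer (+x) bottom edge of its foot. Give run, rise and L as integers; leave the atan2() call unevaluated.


// leg length = √(276² + 805²) = 851
// right-leg outer foot x = 2·276 + 79 = 631
// beam min-corner = (276, 0, 805)
translate([276, 0, 805]) cube([79, 1380, 73]);
translate([0, 120, 0]) rotate([0, atan2(276, 805), 0]) cube([33, 43, 851]);
translate([631, 120, 0]) mirror([1, 0, 0]) rotate([0, atan2(276, 805), 0]) cube([33, 43, 851]);
translate([0, 1217, 0]) rotate([0, atan2(276, 805), 0]) cube([33, 43, 851]);
translate([631, 1217, 0]) mirror([1, 0, 0]) rotate([0, atan2(276, 805), 0]) cube([33, 43, 851]);
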